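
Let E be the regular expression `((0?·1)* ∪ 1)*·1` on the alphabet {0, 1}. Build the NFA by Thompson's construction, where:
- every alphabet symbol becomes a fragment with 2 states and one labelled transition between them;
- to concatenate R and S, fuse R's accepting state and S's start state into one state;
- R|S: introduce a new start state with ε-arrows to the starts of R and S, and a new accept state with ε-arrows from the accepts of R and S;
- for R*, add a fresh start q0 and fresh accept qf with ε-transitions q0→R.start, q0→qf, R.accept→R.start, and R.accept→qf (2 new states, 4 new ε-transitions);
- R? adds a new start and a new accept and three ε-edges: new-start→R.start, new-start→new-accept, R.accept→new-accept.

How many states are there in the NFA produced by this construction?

Building bottom-up:
Each of the 4 symbol leaves contributes a 2-state fragment.
  0? = 4 states
  0?·1 = 5 states
  (0?·1)* = 7 states
  (0?·1)* ∪ 1 = 11 states
  ((0?·1)* ∪ 1)* = 13 states
  ((0?·1)* ∪ 1)*·1 = 14 states

14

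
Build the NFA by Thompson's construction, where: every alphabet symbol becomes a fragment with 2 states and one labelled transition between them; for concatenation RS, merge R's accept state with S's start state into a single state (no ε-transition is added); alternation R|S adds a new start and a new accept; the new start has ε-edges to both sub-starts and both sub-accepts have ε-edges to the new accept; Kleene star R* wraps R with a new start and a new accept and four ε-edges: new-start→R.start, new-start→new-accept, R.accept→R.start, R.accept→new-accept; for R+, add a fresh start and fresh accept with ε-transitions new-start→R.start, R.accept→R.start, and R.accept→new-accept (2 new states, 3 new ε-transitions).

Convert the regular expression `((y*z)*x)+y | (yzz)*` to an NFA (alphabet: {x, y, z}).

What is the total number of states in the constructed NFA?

Building bottom-up:
Each of the 7 symbol leaves contributes a 2-state fragment.
  y* → 4 states
  y*z → 5 states
  (y*z)* → 7 states
  (y*z)*x → 8 states
  ((y*z)*x)+ → 10 states
  ((y*z)*x)+y → 11 states
  yzz → 4 states
  (yzz)* → 6 states
  ((y*z)*x)+y | (yzz)* → 19 states

19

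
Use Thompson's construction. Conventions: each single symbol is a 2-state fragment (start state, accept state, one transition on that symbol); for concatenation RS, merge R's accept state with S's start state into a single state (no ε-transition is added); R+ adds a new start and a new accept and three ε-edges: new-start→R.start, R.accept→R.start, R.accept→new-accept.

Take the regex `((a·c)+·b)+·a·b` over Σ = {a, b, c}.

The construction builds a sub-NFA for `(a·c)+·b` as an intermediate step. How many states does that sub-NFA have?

Fragment for `(a·c)+·b`:
Each of the 3 symbol leaves contributes a 2-state fragment.
  a·c — 3 states
  (a·c)+ — 5 states
  (a·c)+·b — 6 states

6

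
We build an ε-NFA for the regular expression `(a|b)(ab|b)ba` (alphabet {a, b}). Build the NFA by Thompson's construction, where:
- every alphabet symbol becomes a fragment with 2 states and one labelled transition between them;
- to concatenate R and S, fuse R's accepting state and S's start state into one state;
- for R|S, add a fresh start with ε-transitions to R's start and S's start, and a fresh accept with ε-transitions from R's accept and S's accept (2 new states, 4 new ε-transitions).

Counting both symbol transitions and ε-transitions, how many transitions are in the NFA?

15

Recursing over subexpressions:
Each of the 7 symbol leaves contributes 1 transition (1 symbol, 0 ε).
  a|b : 6 transitions (2 symbol, 4 ε)
  ab : 2 transitions (2 symbol, 0 ε)
  ab|b : 7 transitions (3 symbol, 4 ε)
  (a|b)(ab|b)ba : 15 transitions (7 symbol, 8 ε)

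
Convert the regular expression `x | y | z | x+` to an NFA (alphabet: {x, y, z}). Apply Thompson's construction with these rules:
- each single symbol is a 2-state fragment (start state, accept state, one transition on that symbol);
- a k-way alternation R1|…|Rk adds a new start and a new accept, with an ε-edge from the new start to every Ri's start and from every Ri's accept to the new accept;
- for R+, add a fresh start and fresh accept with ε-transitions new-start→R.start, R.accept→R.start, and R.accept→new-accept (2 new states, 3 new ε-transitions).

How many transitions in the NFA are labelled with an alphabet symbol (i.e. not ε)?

4

Bottom-up over the parse tree:
Each of the 4 symbol leaves contributes exactly 1 symbol transition.
  x+ = 1 symbol transition
  x | y | z | x+ = 4 symbol transitions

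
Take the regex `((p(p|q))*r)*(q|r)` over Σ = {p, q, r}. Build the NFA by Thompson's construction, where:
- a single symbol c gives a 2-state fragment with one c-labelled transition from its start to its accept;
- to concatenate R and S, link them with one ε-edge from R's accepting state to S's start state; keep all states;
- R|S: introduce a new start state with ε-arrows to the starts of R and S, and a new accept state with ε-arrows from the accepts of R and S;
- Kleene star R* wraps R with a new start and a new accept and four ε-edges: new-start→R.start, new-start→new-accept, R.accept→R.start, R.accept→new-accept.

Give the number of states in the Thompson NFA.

20

Bottom-up over the parse tree:
Each of the 6 symbol leaves contributes a 2-state fragment.
  p|q = 6 states
  p(p|q) = 8 states
  (p(p|q))* = 10 states
  (p(p|q))*r = 12 states
  ((p(p|q))*r)* = 14 states
  q|r = 6 states
  ((p(p|q))*r)*(q|r) = 20 states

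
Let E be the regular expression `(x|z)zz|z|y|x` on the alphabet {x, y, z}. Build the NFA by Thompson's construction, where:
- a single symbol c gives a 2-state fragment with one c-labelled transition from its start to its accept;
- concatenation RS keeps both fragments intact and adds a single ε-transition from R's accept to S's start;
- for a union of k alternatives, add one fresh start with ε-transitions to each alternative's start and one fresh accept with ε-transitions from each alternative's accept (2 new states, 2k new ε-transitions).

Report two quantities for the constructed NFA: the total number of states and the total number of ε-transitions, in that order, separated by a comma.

18, 14

By structural recursion:
Each of the 7 symbol leaves contributes 2 states and 0 ε-transitions.
  x|z → 6 states, 4 ε-transitions
  (x|z)zz → 10 states, 6 ε-transitions
  (x|z)zz|z|y|x → 18 states, 14 ε-transitions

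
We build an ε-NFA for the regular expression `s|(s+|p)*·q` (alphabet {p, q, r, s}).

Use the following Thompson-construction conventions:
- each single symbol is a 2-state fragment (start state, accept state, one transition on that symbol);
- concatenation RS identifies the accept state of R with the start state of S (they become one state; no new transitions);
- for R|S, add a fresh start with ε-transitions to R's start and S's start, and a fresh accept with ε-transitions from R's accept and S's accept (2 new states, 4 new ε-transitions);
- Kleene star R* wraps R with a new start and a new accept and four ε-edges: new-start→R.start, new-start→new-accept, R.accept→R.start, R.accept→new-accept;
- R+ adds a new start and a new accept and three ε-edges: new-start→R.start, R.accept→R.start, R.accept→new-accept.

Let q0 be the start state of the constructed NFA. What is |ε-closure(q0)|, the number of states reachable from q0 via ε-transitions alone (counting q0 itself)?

Compute the ε-closure size of each fragment's start state recursively; a symbol fragment's start has no outgoing ε-edge, so its closure is just itself (size 1).
  s+ : new start ε-reaches only the body's start; the new accept needs a symbol first: |ε-closure| = 1 + 1 = 2
  s+|p : |ε-closure| = 1 + 2 + 1 = 4 (the new accept is not ε-reachable since no branch accepts ε)
  (s+|p)* : new start has ε-edges to the inner start and to the new accept, so |ε-closure| = 2 + 4 = 6
  (s+|p)*·q : |ε-closure| = 6 + (1−1) = 6 (closure spills across the concat boundary because the left factor accepts ε)
  s|(s+|p)*·q : new start ε-reaches every alternative's start; none of them accept ε, so the new accept is not reached: |ε-closure| = 1 + 1 + 6 = 8

8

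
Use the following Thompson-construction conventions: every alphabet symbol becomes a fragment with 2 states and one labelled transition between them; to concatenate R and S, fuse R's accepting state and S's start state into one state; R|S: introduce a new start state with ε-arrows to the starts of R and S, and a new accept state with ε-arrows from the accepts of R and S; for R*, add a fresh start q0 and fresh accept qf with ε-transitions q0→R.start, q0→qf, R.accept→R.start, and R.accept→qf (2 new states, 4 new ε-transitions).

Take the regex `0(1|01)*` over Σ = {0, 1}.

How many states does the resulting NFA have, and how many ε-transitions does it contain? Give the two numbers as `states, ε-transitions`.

10, 8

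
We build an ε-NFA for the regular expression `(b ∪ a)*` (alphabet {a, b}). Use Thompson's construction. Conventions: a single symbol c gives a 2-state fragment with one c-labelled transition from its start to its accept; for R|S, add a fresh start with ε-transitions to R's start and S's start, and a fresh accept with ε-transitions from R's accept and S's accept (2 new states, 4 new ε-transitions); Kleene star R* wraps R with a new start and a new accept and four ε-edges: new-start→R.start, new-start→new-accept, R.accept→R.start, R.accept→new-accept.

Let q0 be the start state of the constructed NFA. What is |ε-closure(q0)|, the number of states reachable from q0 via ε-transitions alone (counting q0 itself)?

Work bottom-up. For each fragment F, track |ε-closure(F.start)| and whether F's accept lies in that closure (i.e. whether F accepts ε). A single-symbol fragment has closure size 1 and does not accept ε.
  b ∪ a — |ε-closure| = 1 + 1 + 1 = 3 (the new accept is not ε-reachable since no branch accepts ε)
  (b ∪ a)* — new start has ε-edges to the inner start and to the new accept, so |ε-closure| = 2 + 3 = 5

5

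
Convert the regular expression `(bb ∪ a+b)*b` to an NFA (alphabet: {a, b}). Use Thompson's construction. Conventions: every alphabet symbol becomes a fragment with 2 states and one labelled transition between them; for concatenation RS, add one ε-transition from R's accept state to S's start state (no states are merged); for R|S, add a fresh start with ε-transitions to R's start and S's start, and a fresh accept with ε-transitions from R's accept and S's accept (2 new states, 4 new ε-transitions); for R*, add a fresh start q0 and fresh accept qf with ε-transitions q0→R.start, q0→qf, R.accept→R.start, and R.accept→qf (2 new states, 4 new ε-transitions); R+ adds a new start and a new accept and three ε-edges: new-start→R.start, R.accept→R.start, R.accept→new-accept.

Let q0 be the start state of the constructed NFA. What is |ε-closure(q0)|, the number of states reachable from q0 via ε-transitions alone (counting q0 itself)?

7

Compute the ε-closure size of each fragment's start state recursively; a symbol fragment's start has no outgoing ε-edge, so its closure is just itself (size 1).
  bb : |ε-closure| equals the left operand's closure size = 1 (its accept is not ε-reachable, so the closure stops there)
  a+ : |ε-closure| = 1 + 1 = 2 (the body doesn't accept ε, so the new accept is not reached)
  a+b : same as the first factor's closure: |ε-closure| = 2
  bb ∪ a+b : new start ε-reaches every alternative's start; none of them accept ε, so the new accept is not reached: |ε-closure| = 1 + 1 + 2 = 4
  (bb ∪ a+b)* : |ε-closure| = 1 (new start) + 4 (body) + 1 (new accept) = 6
  (bb ∪ a+b)*b : the left operand accepts ε, so the closure extends into the next operand (via the concat ε-link); |ε-closure| = 6 + 1 = 7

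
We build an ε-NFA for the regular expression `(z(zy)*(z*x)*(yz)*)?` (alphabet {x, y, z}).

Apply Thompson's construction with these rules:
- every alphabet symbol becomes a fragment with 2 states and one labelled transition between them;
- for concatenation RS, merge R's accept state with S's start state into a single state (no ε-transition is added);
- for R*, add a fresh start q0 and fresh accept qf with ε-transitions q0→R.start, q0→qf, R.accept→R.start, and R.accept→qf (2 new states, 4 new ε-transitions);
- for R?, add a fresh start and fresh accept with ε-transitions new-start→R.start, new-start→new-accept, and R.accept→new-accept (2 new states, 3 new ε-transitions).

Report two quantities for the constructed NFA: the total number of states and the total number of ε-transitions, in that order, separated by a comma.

Recursing over subexpressions:
Each of the 7 symbol leaves contributes 2 states and 0 ε-transitions.
  zy = 3 states, 0 ε-transitions
  (zy)* = 5 states, 4 ε-transitions
  z* = 4 states, 4 ε-transitions
  z*x = 5 states, 4 ε-transitions
  (z*x)* = 7 states, 8 ε-transitions
  yz = 3 states, 0 ε-transitions
  (yz)* = 5 states, 4 ε-transitions
  z(zy)*(z*x)*(yz)* = 16 states, 16 ε-transitions
  (z(zy)*(z*x)*(yz)*)? = 18 states, 19 ε-transitions

18, 19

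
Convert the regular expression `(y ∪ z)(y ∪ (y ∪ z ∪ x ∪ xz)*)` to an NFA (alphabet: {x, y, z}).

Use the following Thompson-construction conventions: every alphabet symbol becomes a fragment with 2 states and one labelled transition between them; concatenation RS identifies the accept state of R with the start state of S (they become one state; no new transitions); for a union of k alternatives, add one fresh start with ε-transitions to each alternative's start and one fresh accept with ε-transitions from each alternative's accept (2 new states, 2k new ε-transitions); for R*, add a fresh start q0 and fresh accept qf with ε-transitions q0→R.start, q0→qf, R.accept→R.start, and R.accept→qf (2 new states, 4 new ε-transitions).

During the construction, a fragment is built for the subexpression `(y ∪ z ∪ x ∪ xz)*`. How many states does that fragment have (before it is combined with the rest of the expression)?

Fragment for `(y ∪ z ∪ x ∪ xz)*`:
Each of the 5 symbol leaves contributes a 2-state fragment.
  xz = 3 states
  y ∪ z ∪ x ∪ xz = 11 states
  (y ∪ z ∪ x ∪ xz)* = 13 states

13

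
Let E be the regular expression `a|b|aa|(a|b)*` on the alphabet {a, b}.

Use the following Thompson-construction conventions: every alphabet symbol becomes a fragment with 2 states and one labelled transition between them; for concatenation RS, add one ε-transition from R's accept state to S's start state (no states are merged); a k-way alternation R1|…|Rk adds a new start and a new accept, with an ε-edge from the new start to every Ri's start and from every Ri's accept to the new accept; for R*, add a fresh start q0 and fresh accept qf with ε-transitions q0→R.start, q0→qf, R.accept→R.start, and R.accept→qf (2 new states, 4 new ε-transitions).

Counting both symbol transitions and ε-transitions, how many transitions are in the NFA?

23

Building bottom-up:
Each of the 6 symbol leaves contributes 1 transition (1 symbol, 0 ε).
  aa — 3 transitions (2 symbol, 1 ε)
  a|b — 6 transitions (2 symbol, 4 ε)
  (a|b)* — 10 transitions (2 symbol, 8 ε)
  a|b|aa|(a|b)* — 23 transitions (6 symbol, 17 ε)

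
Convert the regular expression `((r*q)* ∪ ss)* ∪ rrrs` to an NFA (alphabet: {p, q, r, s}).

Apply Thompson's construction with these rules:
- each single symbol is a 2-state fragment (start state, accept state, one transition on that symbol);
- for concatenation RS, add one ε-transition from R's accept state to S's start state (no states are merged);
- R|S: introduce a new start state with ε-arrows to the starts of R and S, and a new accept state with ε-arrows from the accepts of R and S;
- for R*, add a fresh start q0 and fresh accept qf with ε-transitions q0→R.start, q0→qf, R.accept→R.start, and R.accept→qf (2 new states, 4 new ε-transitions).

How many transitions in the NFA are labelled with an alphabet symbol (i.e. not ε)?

By structural recursion:
Each of the 8 symbol leaves contributes exactly 1 symbol transition.
  r* → 1 symbol transition
  r*q → 2 symbol transitions
  (r*q)* → 2 symbol transitions
  ss → 2 symbol transitions
  (r*q)* ∪ ss → 4 symbol transitions
  ((r*q)* ∪ ss)* → 4 symbol transitions
  rrrs → 4 symbol transitions
  ((r*q)* ∪ ss)* ∪ rrrs → 8 symbol transitions

8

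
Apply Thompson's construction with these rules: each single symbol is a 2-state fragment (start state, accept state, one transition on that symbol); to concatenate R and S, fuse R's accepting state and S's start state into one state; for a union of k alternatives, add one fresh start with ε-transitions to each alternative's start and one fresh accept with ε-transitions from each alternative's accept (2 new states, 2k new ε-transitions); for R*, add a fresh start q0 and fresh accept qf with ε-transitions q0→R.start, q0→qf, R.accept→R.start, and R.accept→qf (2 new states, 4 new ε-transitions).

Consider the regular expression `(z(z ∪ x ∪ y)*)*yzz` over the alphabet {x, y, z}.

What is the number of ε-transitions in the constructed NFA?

14

Recursing over subexpressions:
Each of the 7 symbol leaves contributes 0 ε-transitions.
  z ∪ x ∪ y : 6 ε-transitions
  (z ∪ x ∪ y)* : 10 ε-transitions
  z(z ∪ x ∪ y)* : 10 ε-transitions
  (z(z ∪ x ∪ y)*)* : 14 ε-transitions
  (z(z ∪ x ∪ y)*)*yzz : 14 ε-transitions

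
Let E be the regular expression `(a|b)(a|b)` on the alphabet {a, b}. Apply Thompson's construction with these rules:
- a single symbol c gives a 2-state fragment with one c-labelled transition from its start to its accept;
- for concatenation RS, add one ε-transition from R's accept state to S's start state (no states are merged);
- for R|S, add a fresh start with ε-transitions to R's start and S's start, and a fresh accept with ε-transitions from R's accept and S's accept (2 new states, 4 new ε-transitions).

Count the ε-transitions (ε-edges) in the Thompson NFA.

9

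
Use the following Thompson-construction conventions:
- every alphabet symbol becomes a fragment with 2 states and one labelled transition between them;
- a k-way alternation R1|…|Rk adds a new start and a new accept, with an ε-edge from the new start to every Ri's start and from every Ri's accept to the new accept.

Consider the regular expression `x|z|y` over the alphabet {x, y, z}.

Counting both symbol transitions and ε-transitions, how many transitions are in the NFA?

9

Per subexpression:
Each of the 3 symbol leaves contributes 1 transition (1 symbol, 0 ε).
  x|z|y : 9 transitions (3 symbol, 6 ε)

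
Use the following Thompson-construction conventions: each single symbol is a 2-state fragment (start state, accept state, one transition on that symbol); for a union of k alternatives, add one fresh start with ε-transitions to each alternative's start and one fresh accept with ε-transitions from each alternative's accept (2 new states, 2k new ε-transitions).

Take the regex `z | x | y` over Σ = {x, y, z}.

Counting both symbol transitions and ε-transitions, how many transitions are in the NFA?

Recursing over subexpressions:
Each of the 3 symbol leaves contributes 1 transition (1 symbol, 0 ε).
  z | x | y — 9 transitions (3 symbol, 6 ε)

9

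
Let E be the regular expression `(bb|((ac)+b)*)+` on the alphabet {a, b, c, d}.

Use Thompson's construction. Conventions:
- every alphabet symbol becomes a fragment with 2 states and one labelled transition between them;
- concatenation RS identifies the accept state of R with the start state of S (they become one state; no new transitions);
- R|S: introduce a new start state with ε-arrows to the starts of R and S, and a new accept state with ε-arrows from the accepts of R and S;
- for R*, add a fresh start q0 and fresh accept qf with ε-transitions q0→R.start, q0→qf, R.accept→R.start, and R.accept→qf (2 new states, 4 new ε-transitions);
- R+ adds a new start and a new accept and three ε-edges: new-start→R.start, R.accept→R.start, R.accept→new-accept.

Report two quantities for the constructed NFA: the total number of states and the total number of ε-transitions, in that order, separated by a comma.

15, 14

Per subexpression:
Each of the 5 symbol leaves contributes 2 states and 0 ε-transitions.
  bb = 3 states, 0 ε-transitions
  ac = 3 states, 0 ε-transitions
  (ac)+ = 5 states, 3 ε-transitions
  (ac)+b = 6 states, 3 ε-transitions
  ((ac)+b)* = 8 states, 7 ε-transitions
  bb|((ac)+b)* = 13 states, 11 ε-transitions
  (bb|((ac)+b)*)+ = 15 states, 14 ε-transitions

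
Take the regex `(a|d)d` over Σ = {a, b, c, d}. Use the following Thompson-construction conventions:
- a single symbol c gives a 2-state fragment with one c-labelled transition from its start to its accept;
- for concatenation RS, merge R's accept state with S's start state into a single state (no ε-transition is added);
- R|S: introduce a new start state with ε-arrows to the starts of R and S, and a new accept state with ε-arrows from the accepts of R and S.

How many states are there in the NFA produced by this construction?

Building bottom-up:
Each of the 3 symbol leaves contributes a 2-state fragment.
  a|d = 6 states
  (a|d)d = 7 states

7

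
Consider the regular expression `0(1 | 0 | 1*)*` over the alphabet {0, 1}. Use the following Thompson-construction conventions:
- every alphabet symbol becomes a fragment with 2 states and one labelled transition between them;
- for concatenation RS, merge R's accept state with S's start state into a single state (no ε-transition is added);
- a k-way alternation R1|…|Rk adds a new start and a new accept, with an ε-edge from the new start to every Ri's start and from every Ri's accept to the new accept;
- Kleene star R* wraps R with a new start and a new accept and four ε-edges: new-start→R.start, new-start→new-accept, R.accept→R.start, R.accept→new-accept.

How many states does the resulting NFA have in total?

Building bottom-up:
Each of the 4 symbol leaves contributes a 2-state fragment.
  1* : 4 states
  1 | 0 | 1* : 10 states
  (1 | 0 | 1*)* : 12 states
  0(1 | 0 | 1*)* : 13 states

13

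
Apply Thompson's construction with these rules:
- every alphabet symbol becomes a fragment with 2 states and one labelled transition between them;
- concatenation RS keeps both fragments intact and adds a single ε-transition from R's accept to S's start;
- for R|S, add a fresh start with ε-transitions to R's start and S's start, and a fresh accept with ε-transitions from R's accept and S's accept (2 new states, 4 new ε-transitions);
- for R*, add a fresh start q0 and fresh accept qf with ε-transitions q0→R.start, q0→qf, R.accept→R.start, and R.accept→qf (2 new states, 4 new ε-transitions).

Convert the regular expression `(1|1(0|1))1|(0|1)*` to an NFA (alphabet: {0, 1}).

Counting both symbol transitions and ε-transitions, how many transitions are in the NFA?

29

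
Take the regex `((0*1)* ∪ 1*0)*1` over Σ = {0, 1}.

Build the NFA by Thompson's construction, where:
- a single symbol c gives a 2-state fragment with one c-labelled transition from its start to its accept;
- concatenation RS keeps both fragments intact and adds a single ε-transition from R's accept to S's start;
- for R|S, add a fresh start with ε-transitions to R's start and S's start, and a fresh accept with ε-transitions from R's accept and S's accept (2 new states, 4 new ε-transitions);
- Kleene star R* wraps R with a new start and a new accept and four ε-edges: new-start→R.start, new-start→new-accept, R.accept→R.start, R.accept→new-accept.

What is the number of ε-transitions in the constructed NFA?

23

Bottom-up over the parse tree:
Each of the 5 symbol leaves contributes 0 ε-transitions.
  0* → 4 ε-transitions
  0*1 → 5 ε-transitions
  (0*1)* → 9 ε-transitions
  1* → 4 ε-transitions
  1*0 → 5 ε-transitions
  (0*1)* ∪ 1*0 → 18 ε-transitions
  ((0*1)* ∪ 1*0)* → 22 ε-transitions
  ((0*1)* ∪ 1*0)*1 → 23 ε-transitions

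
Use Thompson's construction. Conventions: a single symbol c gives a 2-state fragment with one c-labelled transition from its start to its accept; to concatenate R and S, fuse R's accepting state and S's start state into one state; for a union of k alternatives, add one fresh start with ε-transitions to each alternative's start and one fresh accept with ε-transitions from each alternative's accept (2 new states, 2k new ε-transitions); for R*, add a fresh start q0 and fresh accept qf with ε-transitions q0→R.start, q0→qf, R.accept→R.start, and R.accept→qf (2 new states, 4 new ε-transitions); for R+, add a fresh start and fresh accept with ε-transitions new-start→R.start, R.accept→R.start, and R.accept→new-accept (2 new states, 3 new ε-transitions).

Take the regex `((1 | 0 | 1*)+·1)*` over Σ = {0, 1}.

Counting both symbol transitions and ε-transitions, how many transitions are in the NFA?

Bottom-up over the parse tree:
Each of the 4 symbol leaves contributes 1 transition (1 symbol, 0 ε).
  1* : 5 transitions (1 symbol, 4 ε)
  1 | 0 | 1* : 13 transitions (3 symbol, 10 ε)
  (1 | 0 | 1*)+ : 16 transitions (3 symbol, 13 ε)
  (1 | 0 | 1*)+·1 : 17 transitions (4 symbol, 13 ε)
  ((1 | 0 | 1*)+·1)* : 21 transitions (4 symbol, 17 ε)

21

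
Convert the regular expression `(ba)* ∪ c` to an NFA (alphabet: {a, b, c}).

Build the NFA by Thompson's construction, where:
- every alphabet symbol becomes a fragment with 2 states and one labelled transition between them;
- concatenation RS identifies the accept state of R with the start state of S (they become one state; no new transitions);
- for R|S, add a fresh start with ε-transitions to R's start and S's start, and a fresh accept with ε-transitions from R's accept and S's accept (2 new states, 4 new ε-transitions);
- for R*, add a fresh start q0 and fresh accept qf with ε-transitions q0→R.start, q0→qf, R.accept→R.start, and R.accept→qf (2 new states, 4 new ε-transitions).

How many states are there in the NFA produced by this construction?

9

By structural recursion:
Each of the 3 symbol leaves contributes a 2-state fragment.
  ba → 3 states
  (ba)* → 5 states
  (ba)* ∪ c → 9 states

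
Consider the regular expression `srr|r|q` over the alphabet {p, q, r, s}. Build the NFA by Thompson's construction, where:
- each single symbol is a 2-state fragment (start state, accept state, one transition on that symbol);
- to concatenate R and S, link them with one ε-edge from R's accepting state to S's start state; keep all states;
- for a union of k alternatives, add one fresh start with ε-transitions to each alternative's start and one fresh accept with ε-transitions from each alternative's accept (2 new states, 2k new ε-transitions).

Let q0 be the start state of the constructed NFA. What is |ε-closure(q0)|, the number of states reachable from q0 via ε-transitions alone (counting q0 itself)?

Work bottom-up. For each fragment F, track |ε-closure(F.start)| and whether F's accept lies in that closure (i.e. whether F accepts ε). A single-symbol fragment has closure size 1 and does not accept ε.
  srr — |closure| equals the left operand's closure size = 1 (its accept is not ε-reachable, so the closure stops there)
  srr|r|q — new start ε-reaches every alternative's start; none of them accept ε, so the new accept is not reached: |closure| = 1 + 1 + 1 + 1 = 4

4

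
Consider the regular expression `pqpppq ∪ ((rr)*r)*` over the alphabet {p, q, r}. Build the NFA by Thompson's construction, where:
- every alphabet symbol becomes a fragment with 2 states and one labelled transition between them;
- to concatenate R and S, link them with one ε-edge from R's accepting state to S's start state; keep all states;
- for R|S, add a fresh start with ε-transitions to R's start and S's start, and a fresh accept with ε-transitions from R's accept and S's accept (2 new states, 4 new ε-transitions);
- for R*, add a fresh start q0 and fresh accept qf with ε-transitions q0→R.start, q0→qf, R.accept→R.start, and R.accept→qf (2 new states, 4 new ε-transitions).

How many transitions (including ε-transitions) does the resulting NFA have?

Bottom-up over the parse tree:
Each of the 9 symbol leaves contributes 1 transition (1 symbol, 0 ε).
  pqpppq — 11 transitions (6 symbol, 5 ε)
  rr — 3 transitions (2 symbol, 1 ε)
  (rr)* — 7 transitions (2 symbol, 5 ε)
  (rr)*r — 9 transitions (3 symbol, 6 ε)
  ((rr)*r)* — 13 transitions (3 symbol, 10 ε)
  pqpppq ∪ ((rr)*r)* — 28 transitions (9 symbol, 19 ε)

28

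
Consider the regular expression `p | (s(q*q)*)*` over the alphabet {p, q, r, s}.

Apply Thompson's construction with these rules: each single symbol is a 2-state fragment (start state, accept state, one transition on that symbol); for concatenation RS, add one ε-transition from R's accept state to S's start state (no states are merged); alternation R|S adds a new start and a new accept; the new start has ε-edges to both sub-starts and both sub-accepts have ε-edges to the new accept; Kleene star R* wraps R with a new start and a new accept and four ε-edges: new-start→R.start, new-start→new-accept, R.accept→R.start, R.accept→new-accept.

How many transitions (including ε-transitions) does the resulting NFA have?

22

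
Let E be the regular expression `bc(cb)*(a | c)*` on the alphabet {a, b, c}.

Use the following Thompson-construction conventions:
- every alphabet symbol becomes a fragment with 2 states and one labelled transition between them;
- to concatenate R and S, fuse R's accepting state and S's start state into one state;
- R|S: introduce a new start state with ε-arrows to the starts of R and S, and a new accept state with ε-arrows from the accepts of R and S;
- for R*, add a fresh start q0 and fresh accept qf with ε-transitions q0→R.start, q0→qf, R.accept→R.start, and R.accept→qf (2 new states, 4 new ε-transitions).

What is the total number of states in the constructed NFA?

Bottom-up over the parse tree:
Each of the 6 symbol leaves contributes a 2-state fragment.
  cb : 3 states
  (cb)* : 5 states
  a | c : 6 states
  (a | c)* : 8 states
  bc(cb)*(a | c)* : 14 states

14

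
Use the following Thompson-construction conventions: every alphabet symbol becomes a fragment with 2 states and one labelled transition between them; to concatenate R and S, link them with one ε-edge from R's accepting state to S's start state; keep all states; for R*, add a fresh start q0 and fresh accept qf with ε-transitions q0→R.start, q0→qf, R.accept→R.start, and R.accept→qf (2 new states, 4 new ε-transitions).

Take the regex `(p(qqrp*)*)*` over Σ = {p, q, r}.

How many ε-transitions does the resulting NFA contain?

16

By structural recursion:
Each of the 5 symbol leaves contributes 0 ε-transitions.
  p* : 4 ε-transitions
  qqrp* : 7 ε-transitions
  (qqrp*)* : 11 ε-transitions
  p(qqrp*)* : 12 ε-transitions
  (p(qqrp*)*)* : 16 ε-transitions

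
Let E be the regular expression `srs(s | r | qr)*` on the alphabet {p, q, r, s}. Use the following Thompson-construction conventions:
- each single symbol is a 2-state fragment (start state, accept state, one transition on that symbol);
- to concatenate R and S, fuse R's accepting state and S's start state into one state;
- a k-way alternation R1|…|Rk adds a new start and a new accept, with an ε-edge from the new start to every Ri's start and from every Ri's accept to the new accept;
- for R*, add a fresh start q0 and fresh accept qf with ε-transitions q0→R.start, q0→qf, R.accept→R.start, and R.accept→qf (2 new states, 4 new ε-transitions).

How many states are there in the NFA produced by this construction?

14

By structural recursion:
Each of the 7 symbol leaves contributes a 2-state fragment.
  qr = 3 states
  s | r | qr = 9 states
  (s | r | qr)* = 11 states
  srs(s | r | qr)* = 14 states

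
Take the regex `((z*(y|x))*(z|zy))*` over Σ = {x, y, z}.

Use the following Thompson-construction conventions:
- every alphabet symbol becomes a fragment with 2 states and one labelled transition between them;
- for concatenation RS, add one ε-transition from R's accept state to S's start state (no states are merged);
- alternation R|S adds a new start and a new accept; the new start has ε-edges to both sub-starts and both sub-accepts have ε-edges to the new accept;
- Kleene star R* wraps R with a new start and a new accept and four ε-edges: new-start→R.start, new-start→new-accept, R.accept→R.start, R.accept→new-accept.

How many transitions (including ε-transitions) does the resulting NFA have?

Building bottom-up:
Each of the 6 symbol leaves contributes 1 transition (1 symbol, 0 ε).
  z* = 5 transitions (1 symbol, 4 ε)
  y|x = 6 transitions (2 symbol, 4 ε)
  z*(y|x) = 12 transitions (3 symbol, 9 ε)
  (z*(y|x))* = 16 transitions (3 symbol, 13 ε)
  zy = 3 transitions (2 symbol, 1 ε)
  z|zy = 8 transitions (3 symbol, 5 ε)
  (z*(y|x))*(z|zy) = 25 transitions (6 symbol, 19 ε)
  ((z*(y|x))*(z|zy))* = 29 transitions (6 symbol, 23 ε)

29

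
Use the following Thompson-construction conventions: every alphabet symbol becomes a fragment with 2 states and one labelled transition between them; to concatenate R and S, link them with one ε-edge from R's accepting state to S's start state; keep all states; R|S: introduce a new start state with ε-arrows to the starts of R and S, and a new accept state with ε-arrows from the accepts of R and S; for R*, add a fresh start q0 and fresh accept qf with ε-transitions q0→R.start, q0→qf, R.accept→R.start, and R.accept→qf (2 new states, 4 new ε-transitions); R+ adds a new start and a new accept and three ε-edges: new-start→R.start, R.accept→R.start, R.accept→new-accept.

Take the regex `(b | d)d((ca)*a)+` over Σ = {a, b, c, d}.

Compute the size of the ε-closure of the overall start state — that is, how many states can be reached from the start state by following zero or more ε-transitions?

3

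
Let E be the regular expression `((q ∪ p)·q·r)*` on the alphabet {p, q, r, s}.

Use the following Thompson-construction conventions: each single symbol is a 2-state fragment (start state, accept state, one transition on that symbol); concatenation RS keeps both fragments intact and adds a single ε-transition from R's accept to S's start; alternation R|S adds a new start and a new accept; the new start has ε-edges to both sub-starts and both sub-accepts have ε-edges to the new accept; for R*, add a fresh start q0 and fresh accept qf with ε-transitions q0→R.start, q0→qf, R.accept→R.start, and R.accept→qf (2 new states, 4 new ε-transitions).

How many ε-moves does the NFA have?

Building bottom-up:
Each of the 4 symbol leaves contributes 0 ε-transitions.
  q ∪ p : 4 ε-transitions
  (q ∪ p)·q·r : 6 ε-transitions
  ((q ∪ p)·q·r)* : 10 ε-transitions

10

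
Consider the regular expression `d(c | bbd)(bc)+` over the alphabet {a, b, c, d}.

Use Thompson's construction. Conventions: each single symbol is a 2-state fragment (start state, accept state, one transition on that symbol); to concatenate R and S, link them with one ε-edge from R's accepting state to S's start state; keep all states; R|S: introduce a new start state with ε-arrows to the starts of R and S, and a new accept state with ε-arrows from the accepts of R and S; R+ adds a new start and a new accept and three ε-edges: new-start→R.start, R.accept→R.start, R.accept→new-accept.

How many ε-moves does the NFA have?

12

Bottom-up over the parse tree:
Each of the 7 symbol leaves contributes 0 ε-transitions.
  bbd → 2 ε-transitions
  c | bbd → 6 ε-transitions
  bc → 1 ε-transition
  (bc)+ → 4 ε-transitions
  d(c | bbd)(bc)+ → 12 ε-transitions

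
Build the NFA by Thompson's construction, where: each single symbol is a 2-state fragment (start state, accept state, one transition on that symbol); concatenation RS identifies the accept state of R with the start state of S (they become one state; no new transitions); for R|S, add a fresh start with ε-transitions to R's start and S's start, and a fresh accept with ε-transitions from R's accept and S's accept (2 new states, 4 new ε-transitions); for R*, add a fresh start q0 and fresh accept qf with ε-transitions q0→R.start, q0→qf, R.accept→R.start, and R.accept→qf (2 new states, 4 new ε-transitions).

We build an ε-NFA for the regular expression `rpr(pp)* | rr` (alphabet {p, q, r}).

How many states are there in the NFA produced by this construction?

13

Building bottom-up:
Each of the 7 symbol leaves contributes a 2-state fragment.
  pp : 3 states
  (pp)* : 5 states
  rpr(pp)* : 8 states
  rr : 3 states
  rpr(pp)* | rr : 13 states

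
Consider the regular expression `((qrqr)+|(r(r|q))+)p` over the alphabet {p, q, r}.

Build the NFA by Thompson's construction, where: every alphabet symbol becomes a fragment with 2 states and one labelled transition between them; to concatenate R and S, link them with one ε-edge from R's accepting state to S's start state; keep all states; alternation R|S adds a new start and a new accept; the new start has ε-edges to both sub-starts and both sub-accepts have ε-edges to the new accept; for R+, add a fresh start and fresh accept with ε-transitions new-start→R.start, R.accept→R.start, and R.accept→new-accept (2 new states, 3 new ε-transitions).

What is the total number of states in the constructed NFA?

24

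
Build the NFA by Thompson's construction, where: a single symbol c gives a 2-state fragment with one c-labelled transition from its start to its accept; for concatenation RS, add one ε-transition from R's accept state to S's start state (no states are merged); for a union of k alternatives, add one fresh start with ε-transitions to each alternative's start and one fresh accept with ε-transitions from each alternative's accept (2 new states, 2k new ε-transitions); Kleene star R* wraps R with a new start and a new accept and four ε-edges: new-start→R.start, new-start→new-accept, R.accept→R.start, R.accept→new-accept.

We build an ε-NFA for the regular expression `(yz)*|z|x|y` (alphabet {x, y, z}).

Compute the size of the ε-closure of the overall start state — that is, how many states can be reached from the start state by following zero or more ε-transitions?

Let C(F) = |ε-closure(F.start)| within fragment F, and note whether F accepts ε. Symbol fragments have C = 1 and do not accept ε. Then:
  yz : same as the first factor's closure: |closure| = 1
  (yz)* : the star's fresh start ε-reaches both the body's start and the fresh accept: |closure| = 2 + 1 = 3
  (yz)*|z|x|y : |closure| = 1 (new start) + (3 + 1 + 1 + 1) + 1 (new accept, since some branch ε-reaches its own accept) = 8

8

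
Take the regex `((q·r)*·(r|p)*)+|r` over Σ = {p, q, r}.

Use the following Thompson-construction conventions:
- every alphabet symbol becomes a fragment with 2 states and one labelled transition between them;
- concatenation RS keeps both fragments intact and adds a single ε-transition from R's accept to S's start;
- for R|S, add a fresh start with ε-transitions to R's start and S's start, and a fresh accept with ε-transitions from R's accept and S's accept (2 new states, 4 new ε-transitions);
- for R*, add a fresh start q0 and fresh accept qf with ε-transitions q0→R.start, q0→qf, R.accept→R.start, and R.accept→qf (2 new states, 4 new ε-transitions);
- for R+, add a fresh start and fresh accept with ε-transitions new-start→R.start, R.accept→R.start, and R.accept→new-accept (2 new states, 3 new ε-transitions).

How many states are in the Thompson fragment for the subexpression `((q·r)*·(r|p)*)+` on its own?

16

Fragment for `((q·r)*·(r|p)*)+`:
Each of the 4 symbol leaves contributes a 2-state fragment.
  q·r — 4 states
  (q·r)* — 6 states
  r|p — 6 states
  (r|p)* — 8 states
  (q·r)*·(r|p)* — 14 states
  ((q·r)*·(r|p)*)+ — 16 states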